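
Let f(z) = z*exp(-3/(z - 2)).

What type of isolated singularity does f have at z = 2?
essential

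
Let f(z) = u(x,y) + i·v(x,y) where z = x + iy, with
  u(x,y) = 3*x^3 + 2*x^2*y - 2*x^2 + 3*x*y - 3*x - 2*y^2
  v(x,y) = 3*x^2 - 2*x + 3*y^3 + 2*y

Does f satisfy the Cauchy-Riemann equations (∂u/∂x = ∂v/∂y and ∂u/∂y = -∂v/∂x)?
∂u/∂x = 9*x^2 + 4*x*y - 4*x + 3*y - 3
∂v/∂y = 9*y^2 + 2
∂u/∂y = 2*x^2 + 3*x - 4*y
∂v/∂x = 6*x - 2
∂u/∂x ≠ ∂v/∂y and ∂u/∂y ≠ -∂v/∂x; the Cauchy-Riemann equations are not satisfied, so f is not analytic.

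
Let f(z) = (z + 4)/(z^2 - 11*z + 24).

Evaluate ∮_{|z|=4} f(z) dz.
By the residue theorem, ∮_C f(z) dz = 2πi · (sum of the residues of f at the poles inside |z| = 4).

The denominator factors as (z - 3)*(z - 8), so the singularities of f are simple poles at z = 3, z = 8.
  |3|² = 9 < 16 = 4², so this pole is inside the contour.
  |8|² = 64 > 16 = 4², so this pole is outside the contour.

With P(z) = z + 4 and Q(z) = z^2 - 11*z + 24, each pole is simple, so Res(f, z₀) = P(z₀)/Q'(z₀) with Q'(z) = 2*z - 11.
  Res(f, 3) = P(3)/Q'(3) = (7)/(-5) = -7/5

∮_C f(z) dz = 2πi · (-7/5) = -14*I*pi/5

Final answer: -14*I*pi/5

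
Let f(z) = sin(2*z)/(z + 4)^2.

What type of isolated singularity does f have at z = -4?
Write f(z) = g(z)/(z + 4)^2 with g(z) = sin(2*z).
g is entire and g(-4) = -sin(8) ≠ 0, so no factor of (z + 4) cancels: the Laurent expansion of f about z = -4 starts at the power -2, i.e. lim_{z→z₀} (z - z₀)^2 f(z) = -sin(8) is finite and nonzero.
So z = -4 is a pole of order 2.

Final answer: pole of order 2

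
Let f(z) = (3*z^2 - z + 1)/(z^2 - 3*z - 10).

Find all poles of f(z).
{-2, 5}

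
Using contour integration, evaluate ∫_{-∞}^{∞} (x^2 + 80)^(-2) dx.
Let f(z) = (z^2 + 80)^(-2). The denominator has no real zeros and deg Q - deg P = 4 ≥ 2, so the integral of f over the upper semicircle |z| = R tends to 0 as R → ∞. Closing the contour in the upper half-plane,
  ∫_{-∞}^{∞} f(x) dx = 2πi · Σ Res(f, z_k)  over the poles with Im z_k > 0.

Zeros of the denominator: z^2 + 80 = 0 gives z = ±4*sqrt(5)*I.
Upper half-plane: z = 4*sqrt(5)*I (a pole of order 2).

Write f(z) = g(z)/(z - 4*sqrt(5)*I)^2 with g(z) = (z + 4*sqrt(5)*I)^(-2). For a double pole, Res(f, z₀) = g'(z₀):
  g'(z) = -2/(z + 4*sqrt(5)*I)^3
  Res(f, 4*sqrt(5)*I) = g'(4*sqrt(5)*I) = -sqrt(5)*I/6400

∫_{-∞}^{∞} f(x) dx = 2πi · (-sqrt(5)*I/6400) = sqrt(5)*pi/3200

Final answer: sqrt(5)*pi/3200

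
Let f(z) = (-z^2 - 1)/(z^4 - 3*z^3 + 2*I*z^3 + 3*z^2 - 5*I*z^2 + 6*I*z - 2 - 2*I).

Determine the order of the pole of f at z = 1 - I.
2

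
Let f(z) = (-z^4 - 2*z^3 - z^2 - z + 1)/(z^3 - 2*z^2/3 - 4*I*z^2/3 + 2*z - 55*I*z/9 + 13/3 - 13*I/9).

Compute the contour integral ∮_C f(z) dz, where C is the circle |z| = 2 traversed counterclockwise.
By the residue theorem, ∮_C f(z) dz = 2πi · (sum of the residues of f at the poles inside |z| = 2).

The denominator factors as (z + 1 + 2*I/3)*(z + 1/3 + I)*(z - 2 - 3*I), so the singularities of f are simple poles at z = -1 - 2*I/3, z = -1/3 - I, z = 2 + 3*I.
  |-1 - 2*I/3|² = 13/9 < 4 = 2², so this pole is inside the contour.
  |-1/3 - I|² = 10/9 < 4 = 2², so this pole is inside the contour.
  |2 + 3*I|² = 13 > 4 = 2², so this pole is outside the contour.

With P(z) = -z^4 - 2*z^3 - z^2 - z + 1 and Q(z) = z^3 - 2*z^2/3 - 4*I*z^2/3 + 2*z - 55*I*z/9 + 13/3 - 13*I/9, each pole is simple, so Res(f, z₀) = P(z₀)/Q'(z₀) with Q'(z) = 3*z^2 - 4*z/3 - 8*I*z/3 + 2 - 55*I/9.
  Res(f, -1 - 2*I/3) = P(-1 - 2*I/3)/Q'(-1 - 2*I/3) = (182/81 + 34*I/27)/(29/9 + 13*I/9) = 3302/4545 + 296*I/4545
  Res(f, -1/3 - I) = P(-1/3 - I)/Q'(-1/3 - I) = (-4/81 + 5*I/27)/(-26/9 - 17*I/9) = -151/8685 - 458*I/8685

Sum of residues inside C: 13823/19493 + 2174*I/175437
∮_C f(z) dz = 2πi · (13823/19493 + 2174*I/175437) = pi*(-4348/175437 + 27646*I/19493)

Final answer: pi*(-4348/175437 + 27646*I/19493)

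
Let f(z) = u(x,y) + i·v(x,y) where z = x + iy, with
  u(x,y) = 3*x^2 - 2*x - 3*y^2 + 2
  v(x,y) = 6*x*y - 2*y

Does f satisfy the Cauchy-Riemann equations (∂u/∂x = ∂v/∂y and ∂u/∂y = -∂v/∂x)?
∂u/∂x = 6*x - 2
∂v/∂y = 6*x - 2
∂u/∂y = -6*y
∂v/∂x = 6*y
∂u/∂x = ∂v/∂y and ∂u/∂y = -∂v/∂x hold identically; f is analytic.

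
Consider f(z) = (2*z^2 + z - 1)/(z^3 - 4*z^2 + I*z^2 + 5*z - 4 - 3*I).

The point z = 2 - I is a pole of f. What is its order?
Factor the denominator:
  z^3 - 4*z^2 + I*z^2 + 5*z - 4 - 3*I = (z - 2 + I)^2*(z - I)

The numerator P(z) = 2*z^2 + z - 1 has P(2 - I) = 7 - 9*I ≠ 0, so no factor of (z - 2 + I) cancels.
Near z = 2 - I we can therefore write f(z) = g(z)/(z - 2 + I)^2 with g analytic at 2 - I and g(2 - I) ≠ 0 (g is the numerator divided by the remaining denominator factors).

Hence z = 2 - I is a pole of order 2.

Final answer: 2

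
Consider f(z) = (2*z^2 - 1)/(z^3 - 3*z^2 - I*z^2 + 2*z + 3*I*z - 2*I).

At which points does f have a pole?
{I, 1, 2}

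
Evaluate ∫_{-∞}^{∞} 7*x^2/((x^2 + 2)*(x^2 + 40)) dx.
7*pi*(-sqrt(2) + 2*sqrt(10))/38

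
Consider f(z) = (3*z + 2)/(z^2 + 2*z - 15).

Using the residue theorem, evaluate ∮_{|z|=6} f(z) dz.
6*I*pi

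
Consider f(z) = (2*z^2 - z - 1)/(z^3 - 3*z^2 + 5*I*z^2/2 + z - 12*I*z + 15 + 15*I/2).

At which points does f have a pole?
{-1 - 2*I, 1 - 2*I, 3 + 3*I/2}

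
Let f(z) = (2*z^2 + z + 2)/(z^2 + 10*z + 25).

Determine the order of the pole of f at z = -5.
Factor the denominator:
  z^2 + 10*z + 25 = (z + 5)^2

The numerator P(z) = 2*z^2 + z + 2 has P(-5) = 47 ≠ 0, so no factor of (z + 5) cancels.
Near z = -5 we can therefore write f(z) = g(z)/(z + 5)^2 with g analytic at -5 and g(-5) ≠ 0 (g is just the numerator).

Hence z = -5 is a pole of order 2.

Final answer: 2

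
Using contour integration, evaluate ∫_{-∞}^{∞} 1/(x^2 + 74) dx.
sqrt(74)*pi/74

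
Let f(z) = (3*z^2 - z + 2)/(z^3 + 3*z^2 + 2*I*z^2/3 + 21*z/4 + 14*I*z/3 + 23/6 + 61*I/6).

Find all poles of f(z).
The singularities of f are the zeros of the denominator. Factoring,
  z^3 + 3*z^2 + 2*I*z^2/3 + 21*z/4 + 14*I*z/3 + 23/6 + 61*I/6 = (z + 3/2 - 2*I)*(z + 2 + 2*I/3)*(z - 1/2 + 2*I)
so the candidates are z = -3/2 + 2*I, z = -2 - 2*I/3, z = 1/2 - 2*I.

Check the numerator P(z) = 3*z^2 - z + 2 at each one:
  P(-3/2 + 2*I) = -7/4 - 20*I ≠ 0, so z = -3/2 + 2*I is a (simple) pole.
  P(-2 - 2*I/3) = 44/3 + 26*I/3 ≠ 0, so z = -2 - 2*I/3 is a (simple) pole.
  P(1/2 - 2*I) = -39/4 - 4*I ≠ 0, so z = 1/2 - 2*I is a (simple) pole.

Poles of f: {-2 - 2*I/3, -3/2 + 2*I, 1/2 - 2*I}

Final answer: {-2 - 2*I/3, -3/2 + 2*I, 1/2 - 2*I}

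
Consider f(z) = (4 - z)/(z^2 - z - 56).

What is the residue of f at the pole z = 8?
-4/15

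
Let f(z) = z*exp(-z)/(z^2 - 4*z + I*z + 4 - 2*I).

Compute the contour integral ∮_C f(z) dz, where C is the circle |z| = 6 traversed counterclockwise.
By the residue theorem, ∮_C f(z) dz = 2πi · (sum of the residues of f at the poles inside |z| = 6).

The denominator factors as (z - 2 + I)*(z - 2), so the singularities of f are simple poles at z = 2 - I, z = 2.
  |2 - I|² = 5 < 36 = 6², so this pole is inside the contour.
  |2|² = 4 < 36 = 6², so this pole is inside the contour.

With P(z) = z*exp(-z) and Q(z) = z^2 - 4*z + I*z + 4 - 2*I, each pole is simple, so Res(f, z₀) = P(z₀)/Q'(z₀) with Q'(z) = 2*z - 4 + I.
  Res(f, 2 - I) = P(2 - I)/Q'(2 - I) = ((2 - I)*exp(-2 + I))/(-I) = (1 + 2*I)*exp(-2 + I)
  Res(f, 2) = P(2)/Q'(2) = (2*exp(-2))/(I) = -2*I*exp(-2)

Sum of residues inside C: -2*I*exp(-2) + (1 + 2*I)*exp(-2 + I)
∮_C f(z) dz = 2πi · (-2*I*exp(-2) + (1 + 2*I)*exp(-2 + I)) = 4*pi*exp(-2) + pi*(-4 + 2*I)*exp(-2 + I)

Final answer: 4*pi*exp(-2) + pi*(-4 + 2*I)*exp(-2 + I)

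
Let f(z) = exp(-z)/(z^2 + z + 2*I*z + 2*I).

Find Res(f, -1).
Write f(z) = P(z)/Q(z) with P(z) = exp(-z) and Q(z) = z^2 + z + 2*I*z + 2*I.
The denominator factors as Q(z) = (z + 1)*(z + 2*I), so z = -1 is a simple zero of Q and P is analytic there; z = -1 is therefore a simple pole and
  Res(f, z₀) = P(z₀)/Q'(z₀).

Q'(z) = 2*z + 1 + 2*I, so Q'(-1) = -1 + 2*I.
P(-1) = exp(1).

Res(f, -1) = (exp(1))/(-1 + 2*I) = exp(1)*(-1/5 - 2*I/5)

Final answer: exp(1)*(-1/5 - 2*I/5)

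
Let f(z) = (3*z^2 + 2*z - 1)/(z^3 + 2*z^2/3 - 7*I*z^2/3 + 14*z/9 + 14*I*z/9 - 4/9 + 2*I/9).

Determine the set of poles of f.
The singularities of f are the zeros of the denominator. Factoring,
  z^3 + 2*z^2/3 - 7*I*z^2/3 + 14*z/9 + 14*I*z/9 - 4/9 + 2*I/9 = (z + 1 - 3*I)*(z + I/3)*(z - 1/3 + I/3)
so the candidates are z = -1 + 3*I, z = -I/3, z = 1/3 - I/3.

Check the numerator P(z) = 3*z^2 + 2*z - 1 at each one:
  P(-1 + 3*I) = -27 - 12*I ≠ 0, so z = -1 + 3*I is a (simple) pole.
  P(-I/3) = -4/3 - 2*I/3 ≠ 0, so z = -I/3 is a (simple) pole.
  P(1/3 - I/3) = -1/3 - 4*I/3 ≠ 0, so z = 1/3 - I/3 is a (simple) pole.

Poles of f: {-1 + 3*I, -I/3, 1/3 - I/3}

Final answer: {-1 + 3*I, -I/3, 1/3 - I/3}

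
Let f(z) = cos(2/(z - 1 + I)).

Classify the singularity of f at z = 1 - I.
Let u = z - 1 + I. Then
  cos(2/u) = Σ_{k≥0} (-1)^k (2)^(2k)/((2k)!·u^(2k)) = 1 - 2/u^2 + 2/(3*u^4) + ...
which has infinitely many negative powers of u, so cos(2/(z - 1 + I)) has an essential singularity at z = 1 - I.
So the singularity is essential.

Final answer: essential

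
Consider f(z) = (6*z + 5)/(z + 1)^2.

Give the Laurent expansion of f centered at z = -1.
Put w = z - (-1), i.e. z = w - 1. The denominator is w^2, so it suffices to rewrite the numerator in powers of w.

P(z) = 6*z + 5
P(w - 1) = -1 + 6*w

Dividing each term by w^2:
  f = -1/w^2 + 6/w

Substituting back w = z + 1:
  f(z) = -1/(z + 1)^2 + 6/(z + 1)

The series is finite because the numerator is a polynomial; the negative powers form the principal part, and the coefficient of 1/(z + 1) gives Res(f, -1) = 6.

Final answer: -1/(z + 1)^2 + 6/(z + 1)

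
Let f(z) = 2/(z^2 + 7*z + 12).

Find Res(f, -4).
Write f(z) = P(z)/Q(z) with P(z) = 2 and Q(z) = z^2 + 7*z + 12.
The denominator factors as Q(z) = (z + 3)*(z + 4), so z = -4 is a simple zero of Q and P is analytic there; z = -4 is therefore a simple pole and
  Res(f, z₀) = P(z₀)/Q'(z₀).

Q'(z) = 2*z + 7, so Q'(-4) = -1.
P(-4) = 2.

Res(f, -4) = (2)/(-1) = -2

Final answer: -2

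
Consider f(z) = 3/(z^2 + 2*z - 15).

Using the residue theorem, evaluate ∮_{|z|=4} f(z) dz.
By the residue theorem, ∮_C f(z) dz = 2πi · (sum of the residues of f at the poles inside |z| = 4).

The denominator factors as (z - 3)*(z + 5), so the singularities of f are simple poles at z = 3, z = -5.
  |3|² = 9 < 16 = 4², so this pole is inside the contour.
  |-5|² = 25 > 16 = 4², so this pole is outside the contour.

With P(z) = 3 and Q(z) = z^2 + 2*z - 15, each pole is simple, so Res(f, z₀) = P(z₀)/Q'(z₀) with Q'(z) = 2*z + 2.
  Res(f, 3) = P(3)/Q'(3) = (3)/(8) = 3/8

∮_C f(z) dz = 2πi · (3/8) = 3*I*pi/4

Final answer: 3*I*pi/4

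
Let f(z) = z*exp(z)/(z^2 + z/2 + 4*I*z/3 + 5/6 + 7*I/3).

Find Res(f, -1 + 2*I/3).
Write f(z) = P(z)/Q(z) with P(z) = z*exp(z) and Q(z) = z^2 + z/2 + 4*I*z/3 + 5/6 + 7*I/3.
The denominator factors as Q(z) = (z - 1/2 + 2*I)*(z + 1 - 2*I/3), so z = -1 + 2*I/3 is a simple zero of Q and P is analytic there; z = -1 + 2*I/3 is therefore a simple pole and
  Res(f, z₀) = P(z₀)/Q'(z₀).

Q'(z) = 2*z + 1/2 + 4*I/3, so Q'(-1 + 2*I/3) = -3/2 + 8*I/3.
P(-1 + 2*I/3) = (-1 + 2*I/3)*exp(-1 + 2*I/3).

Res(f, -1 + 2*I/3) = ((-1 + 2*I/3)*exp(-1 + 2*I/3))/(-3/2 + 8*I/3) = (118/337 + 60*I/337)*exp(-1 + 2*I/3)

Final answer: (118/337 + 60*I/337)*exp(-1 + 2*I/3)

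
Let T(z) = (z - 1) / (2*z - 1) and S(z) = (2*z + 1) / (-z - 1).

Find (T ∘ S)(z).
(3*z + 2)/(5*z + 3)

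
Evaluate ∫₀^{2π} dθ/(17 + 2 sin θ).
Call the integral J. The integrand is 2π-periodic and we integrate over a full period, so shifting θ does not change the value (θ → θ + π/2 turns sin θ into cos θ). Hence
  J = ∫₀^{2π} dθ/(17 + 2 cos θ).
Put z = e^{iθ}: then cos θ = (z + 1/z)/2, dθ = dz/(iz), and z runs once counterclockwise around |z| = 1:
  J = ∮_{|z|=1} 1/(17 + 2*(z + 1/z)/2) · dz/(iz) = (2/i) ∮_{|z|=1} dz/(2*z^2 + 34*z + 2).
The roots of 2*z^2 + 34*z + 2 are z = (-17 ± sqrt(17^2 - 2^2))/2, with sqrt(285) = sqrt(285); their product is 1, so only z₊ = -17/2 + sqrt(285)/2 lies inside the unit circle (z₋ = -17/2 - sqrt(285)/2 lies outside).
z₊ is a simple zero of q(z) = 2*z^2 + 34*z + 2, so Res(1/q, z₊) = 1/q'(z₊) with q'(z) = 4*z + 34; and q'(z₊) = 2*(z₊ - z₋) = 2*sqrt(285).
Therefore J = (2/i) · 2πi · 1/(2*sqrt(285)) = 2*pi/(sqrt(285)) = 2*sqrt(285)*pi/285

Final answer: 2*sqrt(285)*pi/285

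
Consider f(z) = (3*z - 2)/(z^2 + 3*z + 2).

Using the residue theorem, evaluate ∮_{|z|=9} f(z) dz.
By the residue theorem, ∮_C f(z) dz = 2πi · (sum of the residues of f at the poles inside |z| = 9).

The denominator factors as (z + 1)*(z + 2), so the singularities of f are simple poles at z = -1, z = -2.
  |-1|² = 1 < 81 = 9², so this pole is inside the contour.
  |-2|² = 4 < 81 = 9², so this pole is inside the contour.

With P(z) = 3*z - 2 and Q(z) = z^2 + 3*z + 2, each pole is simple, so Res(f, z₀) = P(z₀)/Q'(z₀) with Q'(z) = 2*z + 3.
  Res(f, -1) = P(-1)/Q'(-1) = (-5)/(1) = -5
  Res(f, -2) = P(-2)/Q'(-2) = (-8)/(-1) = 8

Sum of residues inside C: 3
∮_C f(z) dz = 2πi · (3) = 6*I*pi

Final answer: 6*I*pi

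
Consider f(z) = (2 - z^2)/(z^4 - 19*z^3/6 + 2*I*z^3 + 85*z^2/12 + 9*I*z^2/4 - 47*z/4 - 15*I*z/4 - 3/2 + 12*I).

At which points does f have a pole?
The singularities of f are the zeros of the denominator. Factoring,
  z^4 - 19*z^3/6 + 2*I*z^3 + 85*z^2/12 + 9*I*z^2/4 - 47*z/4 - 15*I*z/4 - 3/2 + 12*I = (z - 2 + 3*I)*(z - 3*I/2)*(z - 3/2 + 3*I/2)*(z + 1/3 - I)
so the candidates are z = 2 - 3*I, z = 3*I/2, z = 3/2 - 3*I/2, z = -1/3 + I.

Check the numerator P(z) = 2 - z^2 at each one:
  P(2 - 3*I) = 7 + 12*I ≠ 0, so z = 2 - 3*I is a (simple) pole.
  P(3*I/2) = 17/4 ≠ 0, so z = 3*I/2 is a (simple) pole.
  P(3/2 - 3*I/2) = 2 + 9*I/2 ≠ 0, so z = 3/2 - 3*I/2 is a (simple) pole.
  P(-1/3 + I) = 26/9 + 2*I/3 ≠ 0, so z = -1/3 + I is a (simple) pole.

Poles of f: {-1/3 + I, 3*I/2, 3/2 - 3*I/2, 2 - 3*I}

Final answer: {-1/3 + I, 3*I/2, 3/2 - 3*I/2, 2 - 3*I}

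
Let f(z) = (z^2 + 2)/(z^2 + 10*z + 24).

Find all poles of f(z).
The singularities of f are the zeros of the denominator. Factoring,
  z^2 + 10*z + 24 = (z + 6)*(z + 4)
so the candidates are z = -6, z = -4.

Check the numerator P(z) = z^2 + 2 at each one:
  P(-6) = 38 ≠ 0, so z = -6 is a (simple) pole.
  P(-4) = 18 ≠ 0, so z = -4 is a (simple) pole.

Poles of f: {-6, -4}

Final answer: {-6, -4}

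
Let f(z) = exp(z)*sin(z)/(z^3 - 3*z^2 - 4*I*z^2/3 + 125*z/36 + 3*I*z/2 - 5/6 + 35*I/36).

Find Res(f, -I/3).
Write f(z) = P(z)/Q(z) with P(z) = exp(z)*sin(z) and Q(z) = z^3 - 3*z^2 - 4*I*z^2/3 + 125*z/36 + 3*I*z/2 - 5/6 + 35*I/36.
The denominator factors as Q(z) = (z - 3/2 - 2*I)*(z + I/3)*(z - 3/2 + I/3), so z = -I/3 is a simple zero of Q and P is analytic there; z = -I/3 is therefore a simple pole and
  Res(f, z₀) = P(z₀)/Q'(z₀).

Q'(z) = 3*z^2 - 6*z - 8*I*z/3 + 125/36 + 3*I/2, so Q'(-I/3) = 9/4 + 7*I/2.
P(-I/3) = -I*exp(-I/3)*sinh(1/3).

Res(f, -I/3) = (-I*exp(-I/3)*sinh(1/3))/(9/4 + 7*I/2) = (-56/277 - 36*I/277)*exp(-I/3)*sinh(1/3)

Final answer: (-56/277 - 36*I/277)*exp(-I/3)*sinh(1/3)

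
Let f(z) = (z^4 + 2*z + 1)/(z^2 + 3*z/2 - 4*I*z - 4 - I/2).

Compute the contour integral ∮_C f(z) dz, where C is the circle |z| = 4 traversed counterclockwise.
By the residue theorem, ∮_C f(z) dz = 2πi · (sum of the residues of f at the poles inside |z| = 4).

The denominator factors as (z - 1/2 - I)*(z + 2 - 3*I), so the singularities of f are simple poles at z = 1/2 + I, z = -2 + 3*I.
  |1/2 + I|² = 5/4 < 16 = 4², so this pole is inside the contour.
  |-2 + 3*I|² = 13 < 16 = 4², so this pole is inside the contour.

With P(z) = z^4 + 2*z + 1 and Q(z) = z^2 + 3*z/2 - 4*I*z - 4 - I/2, each pole is simple, so Res(f, z₀) = P(z₀)/Q'(z₀) with Q'(z) = 2*z + 3/2 - 4*I.
  Res(f, 1/2 + I) = P(1/2 + I)/Q'(1/2 + I) = (25/16 + I/2)/(5/2 - 2*I) = 93/328 + 35*I/82
  Res(f, -2 + 3*I) = P(-2 + 3*I)/Q'(-2 + 3*I) = (-122 + 126*I)/(-5/2 + 2*I) = 2228/41 - 284*I/41

Sum of residues inside C: 437/8 - 13*I/2
∮_C f(z) dz = 2πi · (437/8 - 13*I/2) = pi*(13 + 437*I/4)

Final answer: pi*(13 + 437*I/4)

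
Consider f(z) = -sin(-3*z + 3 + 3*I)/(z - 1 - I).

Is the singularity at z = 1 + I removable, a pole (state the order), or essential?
removable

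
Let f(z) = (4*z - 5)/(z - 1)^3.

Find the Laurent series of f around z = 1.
-1/(z - 1)^3 + 4/(z - 1)^2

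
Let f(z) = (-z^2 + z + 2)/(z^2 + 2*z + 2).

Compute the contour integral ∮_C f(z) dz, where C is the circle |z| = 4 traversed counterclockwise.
By the residue theorem, ∮_C f(z) dz = 2πi · (sum of the residues of f at the poles inside |z| = 4).

The denominator factors as (z + 1 - I)*(z + 1 + I), so the singularities of f are simple poles at z = -1 + I, z = -1 - I.
  |-1 + I|² = 2 < 16 = 4², so this pole is inside the contour.
  |-1 - I|² = 2 < 16 = 4², so this pole is inside the contour.

With P(z) = -z^2 + z + 2 and Q(z) = z^2 + 2*z + 2, each pole is simple, so Res(f, z₀) = P(z₀)/Q'(z₀) with Q'(z) = 2*z + 2.
  Res(f, -1 + I) = P(-1 + I)/Q'(-1 + I) = (1 + 3*I)/(2*I) = 3/2 - I/2
  Res(f, -1 - I) = P(-1 - I)/Q'(-1 - I) = (1 - 3*I)/(-2*I) = 3/2 + I/2

Sum of residues inside C: 3
∮_C f(z) dz = 2πi · (3) = 6*I*pi

Final answer: 6*I*pi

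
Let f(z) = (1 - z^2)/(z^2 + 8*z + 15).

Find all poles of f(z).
The singularities of f are the zeros of the denominator. Factoring,
  z^2 + 8*z + 15 = (z + 3)*(z + 5)
so the candidates are z = -3, z = -5.

Check the numerator P(z) = 1 - z^2 at each one:
  P(-3) = -8 ≠ 0, so z = -3 is a (simple) pole.
  P(-5) = -24 ≠ 0, so z = -5 is a (simple) pole.

Poles of f: {-5, -3}

Final answer: {-5, -3}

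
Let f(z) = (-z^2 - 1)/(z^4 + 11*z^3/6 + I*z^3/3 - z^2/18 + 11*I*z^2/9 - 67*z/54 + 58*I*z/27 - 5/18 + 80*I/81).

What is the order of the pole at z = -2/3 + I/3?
2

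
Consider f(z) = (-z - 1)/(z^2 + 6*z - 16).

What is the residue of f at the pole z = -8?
Write f(z) = P(z)/Q(z) with P(z) = -z - 1 and Q(z) = z^2 + 6*z - 16.
The denominator factors as Q(z) = (z + 8)*(z - 2), so z = -8 is a simple zero of Q and P is analytic there; z = -8 is therefore a simple pole and
  Res(f, z₀) = P(z₀)/Q'(z₀).

Q'(z) = 2*z + 6, so Q'(-8) = -10.
P(-8) = 7.

Res(f, -8) = (7)/(-10) = -7/10

Final answer: -7/10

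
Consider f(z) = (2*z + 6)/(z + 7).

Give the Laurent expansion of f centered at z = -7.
Put w = z - (-7), i.e. z = w - 7. The denominator is w, so it suffices to rewrite the numerator in powers of w.

P(z) = 2*z + 6
P(w - 7) = -8 + 2*w

Dividing each term by w:
  f = -8/w + 2

Substituting back w = z + 7:
  f(z) = -8/(z + 7) + 2

The series is finite because the numerator is a polynomial; the negative powers form the principal part, and the coefficient of 1/(z + 7) gives Res(f, -7) = -8.

Final answer: -8/(z + 7) + 2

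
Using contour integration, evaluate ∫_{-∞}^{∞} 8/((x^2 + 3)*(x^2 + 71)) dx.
2*pi*(-3*sqrt(71) + 71*sqrt(3))/3621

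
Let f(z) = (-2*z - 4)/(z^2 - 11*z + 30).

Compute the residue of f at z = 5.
Write f(z) = P(z)/Q(z) with P(z) = -2*z - 4 and Q(z) = z^2 - 11*z + 30.
The denominator factors as Q(z) = (z - 6)*(z - 5), so z = 5 is a simple zero of Q and P is analytic there; z = 5 is therefore a simple pole and
  Res(f, z₀) = P(z₀)/Q'(z₀).

Q'(z) = 2*z - 11, so Q'(5) = -1.
P(5) = -14.

Res(f, 5) = (-14)/(-1) = 14

Final answer: 14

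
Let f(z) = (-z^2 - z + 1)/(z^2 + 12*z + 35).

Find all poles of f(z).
{-7, -5}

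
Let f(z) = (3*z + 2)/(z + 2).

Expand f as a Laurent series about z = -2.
Put w = z - (-2), i.e. z = w - 2. The denominator is w, so it suffices to rewrite the numerator in powers of w.

P(z) = 3*z + 2
P(w - 2) = -4 + 3*w

Dividing each term by w:
  f = -4/w + 3

Substituting back w = z + 2:
  f(z) = -4/(z + 2) + 3

The series is finite because the numerator is a polynomial; the negative powers form the principal part, and the coefficient of 1/(z + 2) gives Res(f, -2) = -4.

Final answer: -4/(z + 2) + 3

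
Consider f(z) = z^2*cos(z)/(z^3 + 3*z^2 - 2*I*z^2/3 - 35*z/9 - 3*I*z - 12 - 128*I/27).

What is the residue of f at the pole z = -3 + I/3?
(2123/1469 + 657*I/1469)*cos(3 - I/3)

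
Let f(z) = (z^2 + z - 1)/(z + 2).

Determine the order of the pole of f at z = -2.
Factor the denominator:
  z + 2 = (z + 2)

The numerator P(z) = z^2 + z - 1 has P(-2) = 1 ≠ 0, so no factor of (z + 2) cancels.
Near z = -2 we can therefore write f(z) = g(z)/(z + 2) with g analytic at -2 and g(-2) ≠ 0 (g is just the numerator).

Hence z = -2 is a pole of order 1.

Final answer: 1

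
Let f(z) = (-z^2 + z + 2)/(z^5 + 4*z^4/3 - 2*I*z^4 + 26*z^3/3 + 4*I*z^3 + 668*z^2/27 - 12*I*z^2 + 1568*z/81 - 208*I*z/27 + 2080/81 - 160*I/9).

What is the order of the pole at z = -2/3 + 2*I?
3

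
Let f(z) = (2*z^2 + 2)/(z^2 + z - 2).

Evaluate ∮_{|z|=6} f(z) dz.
By the residue theorem, ∮_C f(z) dz = 2πi · (sum of the residues of f at the poles inside |z| = 6).

The denominator factors as (z + 2)*(z - 1), so the singularities of f are simple poles at z = -2, z = 1.
  |-2|² = 4 < 36 = 6², so this pole is inside the contour.
  |1|² = 1 < 36 = 6², so this pole is inside the contour.

With P(z) = 2*z^2 + 2 and Q(z) = z^2 + z - 2, each pole is simple, so Res(f, z₀) = P(z₀)/Q'(z₀) with Q'(z) = 2*z + 1.
  Res(f, -2) = P(-2)/Q'(-2) = (10)/(-3) = -10/3
  Res(f, 1) = P(1)/Q'(1) = (4)/(3) = 4/3

Sum of residues inside C: -2
∮_C f(z) dz = 2πi · (-2) = -4*I*pi

Final answer: -4*I*pi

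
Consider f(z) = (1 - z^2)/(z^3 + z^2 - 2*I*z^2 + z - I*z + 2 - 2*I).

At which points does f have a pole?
The singularities of f are the zeros of the denominator. Factoring,
  z^3 + z^2 - 2*I*z^2 + z - I*z + 2 - 2*I = (z - 2*I)*(z + I)*(z + 1 - I)
so the candidates are z = 2*I, z = -I, z = -1 + I.

Check the numerator P(z) = 1 - z^2 at each one:
  P(2*I) = 5 ≠ 0, so z = 2*I is a (simple) pole.
  P(-I) = 2 ≠ 0, so z = -I is a (simple) pole.
  P(-1 + I) = 1 + 2*I ≠ 0, so z = -1 + I is a (simple) pole.

Poles of f: {-1 + I, -I, 2*I}

Final answer: {-1 + I, -I, 2*I}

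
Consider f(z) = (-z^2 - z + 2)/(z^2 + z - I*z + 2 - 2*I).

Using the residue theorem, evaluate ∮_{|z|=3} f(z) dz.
By the residue theorem, ∮_C f(z) dz = 2πi · (sum of the residues of f at the poles inside |z| = 3).

The denominator factors as (z + 1 + I)*(z - 2*I), so the singularities of f are simple poles at z = -1 - I, z = 2*I.
  |-1 - I|² = 2 < 9 = 3², so this pole is inside the contour.
  |2*I|² = 4 < 9 = 3², so this pole is inside the contour.

With P(z) = -z^2 - z + 2 and Q(z) = z^2 + z - I*z + 2 - 2*I, each pole is simple, so Res(f, z₀) = P(z₀)/Q'(z₀) with Q'(z) = 2*z + 1 - I.
  Res(f, -1 - I) = P(-1 - I)/Q'(-1 - I) = (3 - I)/(-1 - 3*I) = I
  Res(f, 2*I) = P(2*I)/Q'(2*I) = (6 - 2*I)/(1 + 3*I) = -2*I

Sum of residues inside C: -I
∮_C f(z) dz = 2πi · (-I) = 2*pi

Final answer: 2*pi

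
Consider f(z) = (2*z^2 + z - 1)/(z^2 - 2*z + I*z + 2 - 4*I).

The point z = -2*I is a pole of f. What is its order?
1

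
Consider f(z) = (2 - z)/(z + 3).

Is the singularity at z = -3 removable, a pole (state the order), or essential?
pole of order 1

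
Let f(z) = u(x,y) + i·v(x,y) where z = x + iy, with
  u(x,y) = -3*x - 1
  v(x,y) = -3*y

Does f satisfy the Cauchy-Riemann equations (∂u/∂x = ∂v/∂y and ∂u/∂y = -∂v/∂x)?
∂u/∂x = -3
∂v/∂y = -3
∂u/∂y = 0
∂v/∂x = 0
∂u/∂x = ∂v/∂y and ∂u/∂y = -∂v/∂x hold identically; f is analytic.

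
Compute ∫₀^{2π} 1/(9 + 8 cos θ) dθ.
2*sqrt(17)*pi/17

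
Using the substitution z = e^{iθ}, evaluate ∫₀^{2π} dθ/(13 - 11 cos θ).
sqrt(3)*pi/6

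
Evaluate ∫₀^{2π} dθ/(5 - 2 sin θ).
2*sqrt(21)*pi/21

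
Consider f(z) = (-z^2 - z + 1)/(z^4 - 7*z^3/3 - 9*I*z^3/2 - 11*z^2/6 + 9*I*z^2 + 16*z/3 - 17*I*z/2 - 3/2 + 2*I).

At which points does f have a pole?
The singularities of f are the zeros of the denominator. Factoring,
  z^4 - 7*z^3/3 - 9*I*z^3/2 - 11*z^2/6 + 9*I*z^2 + 16*z/3 - 17*I*z/2 - 3/2 + 2*I = (z - 1 - 2*I)*(z - 1 + I/2)*(z - 3*I)*(z - 1/3)
so the candidates are z = 1 + 2*I, z = 1 - I/2, z = 3*I, z = 1/3.

Check the numerator P(z) = -z^2 - z + 1 at each one:
  P(1 + 2*I) = 3 - 6*I ≠ 0, so z = 1 + 2*I is a (simple) pole.
  P(1 - I/2) = -3/4 + 3*I/2 ≠ 0, so z = 1 - I/2 is a (simple) pole.
  P(3*I) = 10 - 3*I ≠ 0, so z = 3*I is a (simple) pole.
  P(1/3) = 5/9 ≠ 0, so z = 1/3 is a (simple) pole.

Poles of f: {3*I, 1/3, 1 - I/2, 1 + 2*I}

Final answer: {3*I, 1/3, 1 - I/2, 1 + 2*I}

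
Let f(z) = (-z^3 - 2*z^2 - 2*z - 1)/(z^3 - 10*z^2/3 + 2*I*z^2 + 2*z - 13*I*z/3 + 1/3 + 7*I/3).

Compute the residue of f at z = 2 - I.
Write f(z) = P(z)/Q(z) with P(z) = -z^3 - 2*z^2 - 2*z - 1 and Q(z) = z^3 - 10*z^2/3 + 2*I*z^2 + 2*z - 13*I*z/3 + 1/3 + 7*I/3.
The denominator factors as Q(z) = (z - 1/3 + I)*(z - 2 + I)*(z - 1), so z = 2 - I is a simple zero of Q and P is analytic there; z = 2 - I is therefore a simple pole and
  Res(f, z₀) = P(z₀)/Q'(z₀).

Q'(z) = 3*z^2 - 20*z/3 + 4*I*z + 2 - 13*I/3, so Q'(2 - I) = 5/3 - 5*I/3.
P(2 - I) = -13 + 21*I.

Res(f, 2 - I) = (-13 + 21*I)/(5/3 - 5*I/3) = -51/5 + 12*I/5

Final answer: -51/5 + 12*I/5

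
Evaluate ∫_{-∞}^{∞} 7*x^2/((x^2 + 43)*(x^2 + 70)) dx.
7*pi*(-sqrt(43) + sqrt(70))/27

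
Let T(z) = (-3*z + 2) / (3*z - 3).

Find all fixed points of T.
T(z) = z means -3*z + 2 = z*(3*z - 3), i.e.
  3*z^2 - 2 = 0.
Discriminant: (0)^2 - 4*(3)*(-2) = 24, so the roots are real.
  z = (0 ± sqrt(24))/(2*(3))
Fixed points: {-sqrt(6)/3, sqrt(6)/3}

Final answer: {-sqrt(6)/3, sqrt(6)/3}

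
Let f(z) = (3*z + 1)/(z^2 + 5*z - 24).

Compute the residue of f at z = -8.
Write f(z) = P(z)/Q(z) with P(z) = 3*z + 1 and Q(z) = z^2 + 5*z - 24.
The denominator factors as Q(z) = (z + 8)*(z - 3), so z = -8 is a simple zero of Q and P is analytic there; z = -8 is therefore a simple pole and
  Res(f, z₀) = P(z₀)/Q'(z₀).

Q'(z) = 2*z + 5, so Q'(-8) = -11.
P(-8) = -23.

Res(f, -8) = (-23)/(-11) = 23/11

Final answer: 23/11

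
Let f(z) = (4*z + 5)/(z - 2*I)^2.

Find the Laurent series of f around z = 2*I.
(5 + 8*I)/(z - 2*I)^2 + 4/(z - 2*I)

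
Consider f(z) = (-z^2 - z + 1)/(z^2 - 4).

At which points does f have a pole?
The singularities of f are the zeros of the denominator. Factoring,
  z^2 - 4 = (z + 2)*(z - 2)
so the candidates are z = -2, z = 2.

Check the numerator P(z) = -z^2 - z + 1 at each one:
  P(-2) = -1 ≠ 0, so z = -2 is a (simple) pole.
  P(2) = -5 ≠ 0, so z = 2 is a (simple) pole.

Poles of f: {-2, 2}

Final answer: {-2, 2}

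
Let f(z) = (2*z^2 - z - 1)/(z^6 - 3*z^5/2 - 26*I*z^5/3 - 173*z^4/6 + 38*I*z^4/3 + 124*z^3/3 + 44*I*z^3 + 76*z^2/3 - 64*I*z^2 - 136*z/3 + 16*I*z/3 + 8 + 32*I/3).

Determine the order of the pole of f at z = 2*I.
4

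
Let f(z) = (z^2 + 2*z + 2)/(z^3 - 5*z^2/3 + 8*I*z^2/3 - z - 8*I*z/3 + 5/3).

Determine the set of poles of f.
The singularities of f are the zeros of the denominator. Factoring,
  z^3 - 5*z^2/3 + 8*I*z^2/3 - z - 8*I*z/3 + 5/3 = (z - 1 + 2*I)*(z + 1/3 + 2*I/3)*(z - 1)
so the candidates are z = 1 - 2*I, z = -1/3 - 2*I/3, z = 1.

Check the numerator P(z) = z^2 + 2*z + 2 at each one:
  P(1 - 2*I) = 1 - 8*I ≠ 0, so z = 1 - 2*I is a (simple) pole.
  P(-1/3 - 2*I/3) = 1 - 8*I/9 ≠ 0, so z = -1/3 - 2*I/3 is a (simple) pole.
  P(1) = 5 ≠ 0, so z = 1 is a (simple) pole.

Poles of f: {-1/3 - 2*I/3, 1 - 2*I, 1}

Final answer: {-1/3 - 2*I/3, 1 - 2*I, 1}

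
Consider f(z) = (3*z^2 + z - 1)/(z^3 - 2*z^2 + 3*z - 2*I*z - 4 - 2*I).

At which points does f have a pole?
{-2*I, I, 2 + I}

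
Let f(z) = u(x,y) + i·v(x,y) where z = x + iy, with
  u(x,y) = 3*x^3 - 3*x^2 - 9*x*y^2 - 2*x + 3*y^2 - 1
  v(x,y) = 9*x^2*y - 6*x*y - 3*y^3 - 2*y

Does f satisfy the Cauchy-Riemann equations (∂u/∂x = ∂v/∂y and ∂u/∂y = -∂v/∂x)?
∂u/∂x = 9*x^2 - 6*x - 9*y^2 - 2
∂v/∂y = 9*x^2 - 6*x - 9*y^2 - 2
∂u/∂y = -18*x*y + 6*y
∂v/∂x = 18*x*y - 6*y
∂u/∂x = ∂v/∂y and ∂u/∂y = -∂v/∂x hold identically; f is analytic.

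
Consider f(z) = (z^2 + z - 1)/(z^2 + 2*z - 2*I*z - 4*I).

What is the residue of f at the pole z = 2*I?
Write f(z) = P(z)/Q(z) with P(z) = z^2 + z - 1 and Q(z) = z^2 + 2*z - 2*I*z - 4*I.
The denominator factors as Q(z) = (z - 2*I)*(z + 2), so z = 2*I is a simple zero of Q and P is analytic there; z = 2*I is therefore a simple pole and
  Res(f, z₀) = P(z₀)/Q'(z₀).

Q'(z) = 2*z + 2 - 2*I, so Q'(2*I) = 2 + 2*I.
P(2*I) = -5 + 2*I.

Res(f, 2*I) = (-5 + 2*I)/(2 + 2*I) = -3/4 + 7*I/4

Final answer: -3/4 + 7*I/4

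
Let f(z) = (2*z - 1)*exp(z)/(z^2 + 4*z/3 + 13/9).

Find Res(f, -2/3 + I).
(1 + 7*I/6)*exp(-2/3 + I)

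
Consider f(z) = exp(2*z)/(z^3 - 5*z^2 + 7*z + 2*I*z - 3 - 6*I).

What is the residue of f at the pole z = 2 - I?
Write f(z) = P(z)/Q(z) with P(z) = exp(2*z) and Q(z) = z^3 - 5*z^2 + 7*z + 2*I*z - 3 - 6*I.
The denominator factors as Q(z) = (z - 3)*(z - I)*(z - 2 + I), so z = 2 - I is a simple zero of Q and P is analytic there; z = 2 - I is therefore a simple pole and
  Res(f, z₀) = P(z₀)/Q'(z₀).

Q'(z) = 3*z^2 - 10*z + 7 + 2*I, so Q'(2 - I) = -4.
P(2 - I) = exp(4 - 2*I).

Res(f, 2 - I) = (exp(4 - 2*I))/(-4) = -exp(4 - 2*I)/4

Final answer: -exp(4 - 2*I)/4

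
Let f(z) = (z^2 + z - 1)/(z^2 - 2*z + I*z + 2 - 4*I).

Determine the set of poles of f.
The singularities of f are the zeros of the denominator. Factoring,
  z^2 - 2*z + I*z + 2 - 4*I = (z + 2*I)*(z - 2 - I)
so the candidates are z = -2*I, z = 2 + I.

Check the numerator P(z) = z^2 + z - 1 at each one:
  P(-2*I) = -5 - 2*I ≠ 0, so z = -2*I is a (simple) pole.
  P(2 + I) = 4 + 5*I ≠ 0, so z = 2 + I is a (simple) pole.

Poles of f: {-2*I, 2 + I}

Final answer: {-2*I, 2 + I}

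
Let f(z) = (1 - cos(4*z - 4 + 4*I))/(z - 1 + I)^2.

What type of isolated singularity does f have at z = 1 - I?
Let u = z - 1 + I. The argument of cos is 4*z - 4 + 4*I = 4u, so
  f = (1 - cos(4u))/u^2 = ((4u)^2/2 - (4u)^4/24 + ...)/u^2 = 8 - (32/3)*u^2 + ...
The Laurent expansion about u = 0 has no negative powers; equivalently lim_{z→1 - I} f(z) = 8 exists and is finite.
So the singularity is removable.

Final answer: removable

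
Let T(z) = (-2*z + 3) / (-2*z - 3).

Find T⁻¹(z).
Set w = T(z) = (-2*z + 3) / (-2*z - 3) and solve for z:
  w*(-2*z - 3) = -2*z + 3
  -3*w + z*(2 - 2*w) - 3 = 0
  z*(2 - 2*w) = 3*w + 3
  z = (-3*w - 3)/(2*w - 2)
Renaming the variable, T⁻¹(z) = (-3*z - 3)/(2*z - 2).
(Check: ad - bc = 12 ≠ 0, so T is invertible.)

Final answer: (-3*z - 3)/(2*z - 2)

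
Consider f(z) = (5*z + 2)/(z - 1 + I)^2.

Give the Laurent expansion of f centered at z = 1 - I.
(7 - 5*I)/(z - 1 + I)^2 + 5/(z - 1 + I)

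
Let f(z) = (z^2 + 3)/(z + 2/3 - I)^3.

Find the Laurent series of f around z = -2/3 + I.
(22/9 - 4*I/3)/(z + 2/3 - I)^3 + (-4/3 + 2*I)/(z + 2/3 - I)^2 + 1/(z + 2/3 - I)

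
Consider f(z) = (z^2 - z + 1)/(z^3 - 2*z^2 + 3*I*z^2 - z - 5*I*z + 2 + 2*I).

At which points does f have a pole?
The singularities of f are the zeros of the denominator. Factoring,
  z^3 - 2*z^2 + 3*I*z^2 - z - 5*I*z + 2 + 2*I = (z - 1 + I)*(z + 2*I)*(z - 1)
so the candidates are z = 1 - I, z = -2*I, z = 1.

Check the numerator P(z) = z^2 - z + 1 at each one:
  P(1 - I) = -I ≠ 0, so z = 1 - I is a (simple) pole.
  P(-2*I) = -3 + 2*I ≠ 0, so z = -2*I is a (simple) pole.
  P(1) = 1 ≠ 0, so z = 1 is a (simple) pole.

Poles of f: {-2*I, 1 - I, 1}

Final answer: {-2*I, 1 - I, 1}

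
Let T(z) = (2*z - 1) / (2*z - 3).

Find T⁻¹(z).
Set w = T(z) = (2*z - 1) / (2*z - 3) and solve for z:
  w*(2*z - 3) = 2*z - 1
  -3*w + z*(2*w - 2) + 1 = 0
  z*(2*w - 2) = 3*w - 1
  z = (1 - 3*w)/(2 - 2*w)
Renaming the variable, T⁻¹(z) = (-3*z + 1)/(-2*z + 2) = (3*z - 1)/(2*z - 2).
(Check: ad - bc = -4 ≠ 0, so T is invertible.)

Final answer: (3*z - 1)/(2*z - 2)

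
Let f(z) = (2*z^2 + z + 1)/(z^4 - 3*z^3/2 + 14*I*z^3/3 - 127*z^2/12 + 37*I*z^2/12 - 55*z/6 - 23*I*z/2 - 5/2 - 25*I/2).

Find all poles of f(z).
{-3/2 - I/2, -1 + I/3, 1 - 3*I/2, 3 - 3*I}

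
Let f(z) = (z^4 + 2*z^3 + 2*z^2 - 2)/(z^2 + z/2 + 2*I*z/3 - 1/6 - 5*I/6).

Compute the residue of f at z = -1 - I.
108/145 - 96*I/145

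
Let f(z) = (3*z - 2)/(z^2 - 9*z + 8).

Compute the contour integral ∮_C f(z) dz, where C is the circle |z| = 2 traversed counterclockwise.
By the residue theorem, ∮_C f(z) dz = 2πi · (sum of the residues of f at the poles inside |z| = 2).

The denominator factors as (z - 1)*(z - 8), so the singularities of f are simple poles at z = 1, z = 8.
  |1|² = 1 < 4 = 2², so this pole is inside the contour.
  |8|² = 64 > 4 = 2², so this pole is outside the contour.

With P(z) = 3*z - 2 and Q(z) = z^2 - 9*z + 8, each pole is simple, so Res(f, z₀) = P(z₀)/Q'(z₀) with Q'(z) = 2*z - 9.
  Res(f, 1) = P(1)/Q'(1) = (1)/(-7) = -1/7

∮_C f(z) dz = 2πi · (-1/7) = -2*I*pi/7

Final answer: -2*I*pi/7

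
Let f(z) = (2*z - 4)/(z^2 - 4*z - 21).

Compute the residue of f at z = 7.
Write f(z) = P(z)/Q(z) with P(z) = 2*z - 4 and Q(z) = z^2 - 4*z - 21.
The denominator factors as Q(z) = (z + 3)*(z - 7), so z = 7 is a simple zero of Q and P is analytic there; z = 7 is therefore a simple pole and
  Res(f, z₀) = P(z₀)/Q'(z₀).

Q'(z) = 2*z - 4, so Q'(7) = 10.
P(7) = 10.

Res(f, 7) = (10)/(10) = 1

Final answer: 1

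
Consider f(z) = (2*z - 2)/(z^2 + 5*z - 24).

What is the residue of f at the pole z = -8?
18/11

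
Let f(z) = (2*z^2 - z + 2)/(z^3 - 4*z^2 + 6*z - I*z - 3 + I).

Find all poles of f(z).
The singularities of f are the zeros of the denominator. Factoring,
  z^3 - 4*z^2 + 6*z - I*z - 3 + I = (z - 1)*(z - 2 - I)*(z - 1 + I)
so the candidates are z = 1, z = 2 + I, z = 1 - I.

Check the numerator P(z) = 2*z^2 - z + 2 at each one:
  P(1) = 3 ≠ 0, so z = 1 is a (simple) pole.
  P(2 + I) = 6 + 7*I ≠ 0, so z = 2 + I is a (simple) pole.
  P(1 - I) = 1 - 3*I ≠ 0, so z = 1 - I is a (simple) pole.

Poles of f: {1 - I, 1, 2 + I}

Final answer: {1 - I, 1, 2 + I}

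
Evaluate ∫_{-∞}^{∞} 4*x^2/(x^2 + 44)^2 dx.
Let f(z) = 4*z^2/(z^2 + 44)^2. The denominator has no real zeros and deg Q - deg P = 2 ≥ 2, so the integral of f over the upper semicircle |z| = R tends to 0 as R → ∞. Closing the contour in the upper half-plane,
  ∫_{-∞}^{∞} f(x) dx = 2πi · Σ Res(f, z_k)  over the poles with Im z_k > 0.

Zeros of the denominator: z^2 + 44 = 0 gives z = ±2*sqrt(11)*I.
Upper half-plane: z = 2*sqrt(11)*I (a pole of order 2).

Write f(z) = g(z)/(z - 2*sqrt(11)*I)^2 with g(z) = 4*z^2/(z + 2*sqrt(11)*I)^2. For a double pole, Res(f, z₀) = g'(z₀):
  g'(z) = 16*sqrt(11)*I*z/(z + 2*sqrt(11)*I)^3
  Res(f, 2*sqrt(11)*I) = g'(2*sqrt(11)*I) = -sqrt(11)*I/22

∫_{-∞}^{∞} f(x) dx = 2πi · (-sqrt(11)*I/22) = sqrt(11)*pi/11

Final answer: sqrt(11)*pi/11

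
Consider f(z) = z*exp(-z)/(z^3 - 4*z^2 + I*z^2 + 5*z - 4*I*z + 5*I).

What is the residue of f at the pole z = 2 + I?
(-1/8 - 3*I/8)*exp(-2 - I)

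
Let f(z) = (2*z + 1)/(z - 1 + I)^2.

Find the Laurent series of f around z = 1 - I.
(3 - 2*I)/(z - 1 + I)^2 + 2/(z - 1 + I)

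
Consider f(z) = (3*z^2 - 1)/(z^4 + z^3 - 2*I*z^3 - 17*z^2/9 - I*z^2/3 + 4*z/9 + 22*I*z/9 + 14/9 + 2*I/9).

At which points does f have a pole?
The singularities of f are the zeros of the denominator. Factoring,
  z^4 + z^3 - 2*I*z^3 - 17*z^2/9 - I*z^2/3 + 4*z/9 + 22*I*z/9 + 14/9 + 2*I/9 = (z + 1 - I/3)*(z - I)*(z + 1 - I)*(z - 1 + I/3)
so the candidates are z = -1 + I/3, z = I, z = -1 + I, z = 1 - I/3.

Check the numerator P(z) = 3*z^2 - 1 at each one:
  P(-1 + I/3) = 5/3 - 2*I ≠ 0, so z = -1 + I/3 is a (simple) pole.
  P(I) = -4 ≠ 0, so z = I is a (simple) pole.
  P(-1 + I) = -1 - 6*I ≠ 0, so z = -1 + I is a (simple) pole.
  P(1 - I/3) = 5/3 - 2*I ≠ 0, so z = 1 - I/3 is a (simple) pole.

Poles of f: {-1 + I/3, -1 + I, I, 1 - I/3}

Final answer: {-1 + I/3, -1 + I, I, 1 - I/3}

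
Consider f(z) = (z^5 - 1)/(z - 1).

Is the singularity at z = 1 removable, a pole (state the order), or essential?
The numerator vanishes at z = 1 ((1)^5 = 1), so it is divisible by z - 1:
  z^5 - 1 = (z - 1)*(z^4 + z^3 + z^2 + z + 1)
Hence for z ≠ 1, f(z) = z^4 + z^3 + z^2 + z + 1, a polynomial, and lim_{z→1} f(z) = 5 is finite.
So the singularity is removable.

Final answer: removable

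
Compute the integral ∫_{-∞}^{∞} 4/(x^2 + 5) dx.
Let f(z) = 4/(z^2 + 5). The denominator has no real zeros and deg Q - deg P = 2 ≥ 2, so the integral of f over the upper semicircle |z| = R tends to 0 as R → ∞. Closing the contour in the upper half-plane,
  ∫_{-∞}^{∞} f(x) dx = 2πi · Σ Res(f, z_k)  over the poles with Im z_k > 0.

Zeros of the denominator: z^2 + 5 = 0 gives z = ±sqrt(5)*I.
Upper half-plane: z = sqrt(5)*I (simple).

Each pole is a simple zero of Q(z) = z^2 + 5, so Res(f, z₀) = P(z₀)/Q'(z₀) with P(z) = 4, Q'(z) = 2*z:
  Res(f, sqrt(5)*I) = (4)/(2*sqrt(5)*I) = -2*sqrt(5)*I/5

∫_{-∞}^{∞} f(x) dx = 2πi · (-2*sqrt(5)*I/5) = 4*sqrt(5)*pi/5

Final answer: 4*sqrt(5)*pi/5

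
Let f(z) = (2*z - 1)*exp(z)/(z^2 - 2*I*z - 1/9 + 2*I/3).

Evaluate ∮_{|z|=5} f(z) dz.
By the residue theorem, ∮_C f(z) dz = 2πi · (sum of the residues of f at the poles inside |z| = 5).

The denominator factors as (z - 1/3)*(z + 1/3 - 2*I), so the singularities of f are simple poles at z = 1/3, z = -1/3 + 2*I.
  |1/3|² = 1/9 < 25 = 5², so this pole is inside the contour.
  |-1/3 + 2*I|² = 37/9 < 25 = 5², so this pole is inside the contour.

With P(z) = (2*z - 1)*exp(z) and Q(z) = z^2 - 2*I*z - 1/9 + 2*I/3, each pole is simple, so Res(f, z₀) = P(z₀)/Q'(z₀) with Q'(z) = 2*z - 2*I.
  Res(f, 1/3) = P(1/3)/Q'(1/3) = (-exp(1/3)/3)/(2/3 - 2*I) = (-1/20 - 3*I/20)*exp(1/3)
  Res(f, -1/3 + 2*I) = P(-1/3 + 2*I)/Q'(-1/3 + 2*I) = ((-5/3 + 4*I)*exp(-1/3 + 2*I))/(-2/3 + 2*I) = (41/20 + 3*I/20)*exp(-1/3 + 2*I)

Sum of residues inside C: (-1/20 - 3*I/20)*exp(1/3) + (41/20 + 3*I/20)*exp(-1/3 + 2*I)
∮_C f(z) dz = 2πi · ((-1/20 - 3*I/20)*exp(1/3) + (41/20 + 3*I/20)*exp(-1/3 + 2*I)) = pi*(-3/10 + 41*I/10)*exp(-1/3 + 2*I) + pi*(3/10 - I/10)*exp(1/3)

Final answer: pi*(-3/10 + 41*I/10)*exp(-1/3 + 2*I) + pi*(3/10 - I/10)*exp(1/3)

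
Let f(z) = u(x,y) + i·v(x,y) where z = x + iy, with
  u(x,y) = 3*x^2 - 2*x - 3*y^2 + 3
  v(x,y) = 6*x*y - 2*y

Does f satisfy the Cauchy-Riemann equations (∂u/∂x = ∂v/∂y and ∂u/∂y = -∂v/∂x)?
∂u/∂x = 6*x - 2
∂v/∂y = 6*x - 2
∂u/∂y = -6*y
∂v/∂x = 6*y
∂u/∂x = ∂v/∂y and ∂u/∂y = -∂v/∂x hold identically; f is analytic.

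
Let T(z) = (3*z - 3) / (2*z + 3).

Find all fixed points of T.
T(z) = z means 3*z - 3 = z*(2*z + 3), i.e.
  2*z^2 + 3 = 0.
Discriminant: (0)^2 - 4*(2)*(3) = -24, so the roots are complex conjugates.
  z = (0 ± I*sqrt(24))/(2*(2))
Fixed points: {-sqrt(6)*I/2, sqrt(6)*I/2}

Final answer: {-sqrt(6)*I/2, sqrt(6)*I/2}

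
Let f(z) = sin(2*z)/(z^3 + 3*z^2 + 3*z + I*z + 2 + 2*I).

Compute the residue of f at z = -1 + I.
Write f(z) = P(z)/Q(z) with P(z) = sin(2*z) and Q(z) = z^3 + 3*z^2 + 3*z + I*z + 2 + 2*I.
The denominator factors as Q(z) = (z + 2)*(z + I)*(z + 1 - I), so z = -1 + I is a simple zero of Q and P is analytic there; z = -1 + I is therefore a simple pole and
  Res(f, z₀) = P(z₀)/Q'(z₀).

Q'(z) = 3*z^2 + 6*z + 3 + I, so Q'(-1 + I) = -3 + I.
P(-1 + I) = -sin(2 - 2*I).

Res(f, -1 + I) = (-sin(2 - 2*I))/(-3 + I) = (3/10 + I/10)*sin(2 - 2*I)

Final answer: (3/10 + I/10)*sin(2 - 2*I)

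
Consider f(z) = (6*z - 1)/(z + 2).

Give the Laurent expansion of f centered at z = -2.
Put w = z - (-2), i.e. z = w - 2. The denominator is w, so it suffices to rewrite the numerator in powers of w.

P(z) = 6*z - 1
P(w - 2) = -13 + 6*w

Dividing each term by w:
  f = -13/w + 6

Substituting back w = z + 2:
  f(z) = -13/(z + 2) + 6

The series is finite because the numerator is a polynomial; the negative powers form the principal part, and the coefficient of 1/(z + 2) gives Res(f, -2) = -13.

Final answer: -13/(z + 2) + 6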